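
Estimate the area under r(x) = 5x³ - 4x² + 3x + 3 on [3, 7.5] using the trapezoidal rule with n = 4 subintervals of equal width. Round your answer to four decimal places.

3482.6572

Δx = (7.5 − 3)/4 = 1.125.
r(3) = 111, r(4.125) = 152709/512, r(5.25) = 632.015625, r(6.375) = 591351/512, r(7.5) = 1909.875.
T_4 = (Δx/2)·[r(x_0) + 2r(x_1) + 2r(x_2) + 2r(x_3) + r(x_4)].
Sum ≈ 3482.6572.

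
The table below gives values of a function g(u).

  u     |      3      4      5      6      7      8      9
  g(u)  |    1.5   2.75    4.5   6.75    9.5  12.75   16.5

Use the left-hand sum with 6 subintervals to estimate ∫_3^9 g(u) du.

37.75

Δu = 1.
Sum = 1·[1.5 + 2.75 + 4.5 + 6.75 + 9.5 + 12.75] = 37.75.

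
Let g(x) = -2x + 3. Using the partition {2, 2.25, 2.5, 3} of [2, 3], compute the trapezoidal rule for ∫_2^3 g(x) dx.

-2

Subinterval widths: 0.25, 0.25, 0.5.
g(2) = -1, g(2.25) = -1.5, g(2.5) = -2, g(3) = -3.
On each subinterval the trapezoid contributes (Δx_i/2)·[g(x_{i-1}) + g(x_i)].
Sum = -2.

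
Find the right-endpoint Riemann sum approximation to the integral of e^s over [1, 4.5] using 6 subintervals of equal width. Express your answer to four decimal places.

Δs = (4.5 − 1)/6 = 7/12.
Right endpoints: 19/12, 13/6, 2.75, 10/3, 47/12, 4.5.
f(19/12) ≈ 4.8712, f(13/6) ≈ 8.7291, f(2.75) ≈ 15.6426, f(10/3) ≈ 28.0316, f(47/12) ≈ 50.2327, f(4.5) ≈ 90.0171.
Sum = Δs · [f(19/12) + f(13/6) + f(2.75) + ...].
Sum ≈ 115.2226.

115.2226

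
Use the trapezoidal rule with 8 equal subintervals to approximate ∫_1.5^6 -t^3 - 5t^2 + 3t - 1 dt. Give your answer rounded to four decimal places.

-634.8406

Δt = (6 − 1.5)/8 = 0.5625.
f(1.5) = -11.125, f(2.0625) = -101809/4096, f(2.625) = -23381/512, f(3.1875) = -305659/4096, f(3.75) = -112.796875, f(4.3125) = -660493/4096, f(4.875) = -113183/512, f(5.4375) = -1201303/4096, f(6) = -379.
T_8 = (Δt/2)·[f(t_0) + 2f(t_1) + ... + 2f(t_{7}) + f(t_8)].
Sum ≈ -634.8406.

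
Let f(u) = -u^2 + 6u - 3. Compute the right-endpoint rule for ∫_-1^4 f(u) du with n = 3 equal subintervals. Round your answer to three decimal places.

18.519

Δu = (4 − (-1))/3 = 5/3.
Right endpoints: 2/3, 7/3, 4.
f(2/3) = 5/9, f(7/3) = 50/9, f(4) = 5.
Sum = Δu · [f(2/3) + f(7/3) + f(4)].
Sum ≈ 18.519.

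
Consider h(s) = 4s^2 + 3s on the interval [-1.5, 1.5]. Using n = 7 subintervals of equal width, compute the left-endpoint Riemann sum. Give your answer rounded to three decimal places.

7.439

Δs = (1.5 − (-1.5))/7 = 3/7.
Left endpoints: -1.5, -15/14, -9/14, -3/14, 3/14, 9/14, 15/14.
h(-1.5) = 4.5, h(-15/14) = 135/98, h(-9/14) = -27/98, h(-3/14) = -45/98, h(3/14) = 81/98, h(9/14) = 351/98, h(15/14) = 765/98.
Sum = Δs · [h(-1.5) + h(-15/14) + h(-9/14) + ...].
Sum ≈ 7.439.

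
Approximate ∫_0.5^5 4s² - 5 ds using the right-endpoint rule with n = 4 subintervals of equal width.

203.484375

Δs = (5 − 0.5)/4 = 1.125.
Right endpoints: 1.625, 2.75, 3.875, 5.
f(1.625) = 5.5625, f(2.75) = 25.25, f(3.875) = 55.0625, f(5) = 95.
Sum = Δs · [f(1.625) + f(2.75) + f(3.875) + f(5)].
Sum = 203.484375.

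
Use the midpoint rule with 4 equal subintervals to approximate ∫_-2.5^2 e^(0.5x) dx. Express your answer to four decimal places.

4.8000

Δx = (2 − (-2.5))/4 = 1.125.
Midpoints: -1.9375, -0.8125, 0.3125, 1.4375.
f(-1.9375) ≈ 0.3796, f(-0.8125) ≈ 0.6661, f(0.3125) ≈ 1.1691, f(1.4375) ≈ 2.0519.
Sum = Δx · [f(-1.9375) + f(-0.8125) + f(0.3125) + f(1.4375)].
Sum ≈ 4.8000.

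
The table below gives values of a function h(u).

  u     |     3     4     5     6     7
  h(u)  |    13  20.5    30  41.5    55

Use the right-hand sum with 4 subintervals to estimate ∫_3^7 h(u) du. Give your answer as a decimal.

147

Δu = 1.
Sum = 1·[20.5 + 30 + 41.5 + 55] = 147.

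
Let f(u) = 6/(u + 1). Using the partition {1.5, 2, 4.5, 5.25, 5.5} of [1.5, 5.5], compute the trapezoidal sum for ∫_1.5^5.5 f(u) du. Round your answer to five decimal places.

Subinterval widths: 0.5, 2.5, 0.75, 0.25.
f(1.5) = 2.4, f(2) = 2, f(4.5) = 12/11, f(5.25) = 0.96, f(5.5) = 12/13.
On each subinterval the trapezoid contributes (Δu_i/2)·[f(u_{i-1}) + f(u_i)].
Sum ≈ 5.96811.

5.96811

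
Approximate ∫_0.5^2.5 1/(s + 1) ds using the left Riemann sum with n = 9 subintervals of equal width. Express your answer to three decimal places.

Δs = (2.5 − 0.5)/9 = 2/9.
Left endpoints: 0.5, 13/18, 17/18, 7/6, 25/18, 29/18, 11/6, 37/18, 41/18.
f(0.5) = 2/3, f(13/18) = 18/31, f(17/18) = 18/35, f(7/6) = 6/13, f(25/18) = 18/43, f(29/18) = 18/47, f(11/6) = 6/17, f(37/18) = 18/55, f(41/18) = 18/59.
Sum = Δs · [f(0.5) + f(13/18) + f(17/18) + ...].
Sum ≈ 0.891.

0.891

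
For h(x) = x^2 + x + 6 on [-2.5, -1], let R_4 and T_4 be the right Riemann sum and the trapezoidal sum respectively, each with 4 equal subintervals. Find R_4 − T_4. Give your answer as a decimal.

R_4 = 10.58203125.
T_4 = 11.28515625.
R_4 − T_4 = -0.703125.

-0.703125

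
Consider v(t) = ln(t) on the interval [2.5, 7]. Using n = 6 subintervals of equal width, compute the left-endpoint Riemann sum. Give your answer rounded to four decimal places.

Δt = (7 − 2.5)/6 = 0.75.
Left endpoints: 2.5, 3.25, 4, 4.75, 5.5, 6.25.
v(2.5) ≈ 0.9163, v(3.25) ≈ 1.1787, v(4) ≈ 1.3863, v(4.75) ≈ 1.5581, v(5.5) ≈ 1.7047, v(6.25) ≈ 1.8326.
Sum = Δt · [v(2.5) + v(3.25) + v(4) + ...].
Sum ≈ 6.4325.

6.4325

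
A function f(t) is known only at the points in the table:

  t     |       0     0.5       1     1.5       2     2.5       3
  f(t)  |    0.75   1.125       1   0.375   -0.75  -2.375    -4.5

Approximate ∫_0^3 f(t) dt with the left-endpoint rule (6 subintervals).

0.0625

Δt = 0.5.
Sum = 0.5·[0.75 + 1.125 + 1 + 0.375 + (-0.75) + (-2.375)] = 0.0625.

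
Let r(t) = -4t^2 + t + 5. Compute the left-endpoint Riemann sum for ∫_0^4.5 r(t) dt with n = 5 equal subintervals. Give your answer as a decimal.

Δt = (4.5 − 0)/5 = 0.9.
Left endpoints: 0, 0.9, 1.8, 2.7, 3.6.
r(0) = 5, r(0.9) = 2.66, r(1.8) = -6.16, r(2.7) = -21.46, r(3.6) = -43.24.
Sum = Δt · [r(0) + r(0.9) + r(1.8) + r(2.7) + r(3.6)].
Sum = -56.88.

-56.88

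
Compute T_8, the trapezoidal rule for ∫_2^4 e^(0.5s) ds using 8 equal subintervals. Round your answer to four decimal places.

Δs = (4 − 2)/8 = 0.25.
f(2) ≈ 2.7183, f(2.25) ≈ 3.0802, f(2.5) ≈ 3.4903, f(2.75) ≈ 3.9551, f(3) ≈ 4.4817, f(3.25) ≈ 5.0784, f(3.5) ≈ 5.7546, f(3.75) ≈ 6.5208, f(4) ≈ 7.3891.
T_8 = (Δs/2)·[f(s_0) + 2f(s_1) + ... + 2f(s_{7}) + f(s_8)].
Sum ≈ 9.3537.

9.3537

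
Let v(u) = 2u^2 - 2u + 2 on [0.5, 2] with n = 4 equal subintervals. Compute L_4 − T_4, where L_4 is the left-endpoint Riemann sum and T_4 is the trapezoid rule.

L_4 = 3.7265625.
T_4 = 4.5703125.
L_4 − T_4 = -0.84375.

-0.84375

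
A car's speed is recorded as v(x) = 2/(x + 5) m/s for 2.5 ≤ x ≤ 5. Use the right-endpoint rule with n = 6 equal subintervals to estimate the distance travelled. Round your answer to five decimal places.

Δx = (5 − 2.5)/6 = 5/12.
Right endpoints: 35/12, 10/3, 3.75, 25/6, 55/12, 5.
v(35/12) = 24/95, v(10/3) = 0.24, v(3.75) = 8/35, v(25/6) = 12/55, v(55/12) = 24/115, v(5) = 0.2.
Sum = Δx · [v(35/12) + v(10/3) + v(3.75) + ...].
Sum ≈ 0.56170.

0.56170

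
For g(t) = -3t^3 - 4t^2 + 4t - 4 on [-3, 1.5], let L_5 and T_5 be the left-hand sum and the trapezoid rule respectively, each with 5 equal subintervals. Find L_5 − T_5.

L_5 = 7.38.
T_5 = -13.37625.
L_5 − T_5 = 20.75625.

20.75625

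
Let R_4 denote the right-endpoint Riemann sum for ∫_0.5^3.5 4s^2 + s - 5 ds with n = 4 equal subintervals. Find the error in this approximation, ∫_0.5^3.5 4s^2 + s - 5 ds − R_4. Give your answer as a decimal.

Exact integral: ∫_0.5^3.5 f(s) ds = 48.
R_4 = 68.25.
Error = 48 − 68.25 = -20.25.

-20.25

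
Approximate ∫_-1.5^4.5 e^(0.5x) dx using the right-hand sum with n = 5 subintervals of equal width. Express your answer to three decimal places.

Δx = (4.5 − (-1.5))/5 = 1.2.
Right endpoints: -0.3, 0.9, 2.1, 3.3, 4.5.
f(-0.3) ≈ 0.861, f(0.9) ≈ 1.568, f(2.1) ≈ 2.858, f(3.3) ≈ 5.207, f(4.5) ≈ 9.488.
Sum = Δx · [f(-0.3) + f(0.9) + f(2.1) + f(3.3) + f(4.5)].
Sum ≈ 23.978.

23.978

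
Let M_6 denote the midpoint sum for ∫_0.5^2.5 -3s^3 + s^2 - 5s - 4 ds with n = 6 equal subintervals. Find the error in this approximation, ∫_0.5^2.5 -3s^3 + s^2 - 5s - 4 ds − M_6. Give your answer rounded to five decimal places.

-0.23148

Exact integral: ∫_0.5^2.5 f(s) ds ≈ -47.0833333.
M_6 ≈ -46.8518519.
Error ≈ -47.0833333 − (-46.8518519) ≈ -0.23148.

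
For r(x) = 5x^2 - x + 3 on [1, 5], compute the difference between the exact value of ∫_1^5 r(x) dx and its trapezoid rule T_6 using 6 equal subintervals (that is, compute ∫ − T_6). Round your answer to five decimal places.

Exact integral: ∫_1^5 r(x) dx ≈ 206.6666667.
T_6 ≈ 208.1481481.
Error ≈ 206.6666667 − 208.1481481 ≈ -1.48148.

-1.48148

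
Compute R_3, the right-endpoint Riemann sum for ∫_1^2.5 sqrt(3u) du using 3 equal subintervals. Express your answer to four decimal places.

Δu = (2.5 − 1)/3 = 0.5.
Right endpoints: 1.5, 2, 2.5.
f(1.5) ≈ 2.1213, f(2) ≈ 2.4495, f(2.5) ≈ 2.7386.
Sum = Δu · [f(1.5) + f(2) + f(2.5)].
Sum ≈ 3.6547.

3.6547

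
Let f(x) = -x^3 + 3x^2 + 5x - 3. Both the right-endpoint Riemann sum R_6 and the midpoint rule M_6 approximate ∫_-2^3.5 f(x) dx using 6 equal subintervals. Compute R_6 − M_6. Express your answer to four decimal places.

1.4967

R_6 ≈ 22.692274.
M_6 ≈ 21.195530.
R_6 − M_6 ≈ 1.4967.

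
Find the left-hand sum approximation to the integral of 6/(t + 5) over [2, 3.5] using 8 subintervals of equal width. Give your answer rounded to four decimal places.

Δt = (3.5 − 2)/8 = 0.1875.
Left endpoints: 2, 2.1875, 2.375, 2.5625, 2.75, 2.9375, 3.125, 3.3125.
f(2) = 6/7, f(2.1875) = 96/115, f(2.375) = 48/59, f(2.5625) = 96/121, f(2.75) = 24/31, f(2.9375) = 96/127, f(3.125) = 48/65, f(3.3125) = 96/133.
Sum = Δt · [f(2) + f(2.1875) + f(2.375) + ...].
Sum ≈ 1.1792.

1.1792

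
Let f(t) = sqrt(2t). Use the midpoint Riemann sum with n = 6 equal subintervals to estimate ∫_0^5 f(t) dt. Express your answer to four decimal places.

10.5973

Δt = (5 − 0)/6 = 5/6.
Midpoints: 5/12, 1.25, 25/12, 35/12, 3.75, 55/12.
f(5/12) ≈ 0.9129, f(1.25) ≈ 1.5811, f(25/12) ≈ 2.0412, f(35/12) ≈ 2.4152, f(3.75) ≈ 2.7386, f(55/12) ≈ 3.0277.
Sum = Δt · [f(5/12) + f(1.25) + f(25/12) + ...].
Sum ≈ 10.5973.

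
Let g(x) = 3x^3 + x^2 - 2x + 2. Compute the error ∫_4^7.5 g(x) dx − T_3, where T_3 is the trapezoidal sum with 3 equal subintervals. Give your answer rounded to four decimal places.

-41.8825

Exact integral: ∫_4^7.5 g(x) dx ≈ 2267.088542.
T_3 ≈ 2308.971065.
Error ≈ 2267.088542 − 2308.971065 ≈ -41.8825.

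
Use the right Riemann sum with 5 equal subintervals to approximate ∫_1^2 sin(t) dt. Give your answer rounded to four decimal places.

Δt = (2 − 1)/5 = 0.2.
Right endpoints: 1.2, 1.4, 1.6, 1.8, 2.
f(1.2) ≈ 0.9320, f(1.4) ≈ 0.9854, f(1.6) ≈ 0.9996, f(1.8) ≈ 0.9738, f(2) ≈ 0.9093.
Sum = Δt · [f(1.2) + f(1.4) + f(1.6) + f(1.8) + f(2)].
Sum ≈ 0.9600.

0.9600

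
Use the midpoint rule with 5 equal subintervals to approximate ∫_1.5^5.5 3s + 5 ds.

62

Δs = (5.5 − 1.5)/5 = 0.8.
Midpoints: 1.9, 2.7, 3.5, 4.3, 5.1.
f(1.9) = 10.7, f(2.7) = 13.1, f(3.5) = 15.5, f(4.3) = 17.9, f(5.1) = 20.3.
Sum = Δs · [f(1.9) + f(2.7) + f(3.5) + f(4.3) + f(5.1)].
Sum = 62.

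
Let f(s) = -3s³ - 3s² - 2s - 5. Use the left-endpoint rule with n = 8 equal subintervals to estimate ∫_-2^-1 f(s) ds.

Δs = (-1 − (-2))/8 = 0.125.
Left endpoints: -2, -1.875, -1.75, -1.625, -1.5, -1.375, -1.25, -1.125.
f(-2) = 11, f(-1.875) = 4085/512, f(-1.75) = 5.390625, f(-1.625) = 1639/512, f(-1.5) = 1.375, f(-1.375) = -63/512, f(-1.25) = -1.328125, f(-1.125) = -1165/512.
Sum = Δs · [f(-2) + f(-1.875) + f(-1.75) + ...].
Sum = 3.15234375.

3.15234375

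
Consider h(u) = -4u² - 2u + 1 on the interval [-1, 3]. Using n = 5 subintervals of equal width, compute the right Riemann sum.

Δu = (3 − (-1))/5 = 0.8.
Right endpoints: -0.2, 0.6, 1.4, 2.2, 3.
h(-0.2) = 1.24, h(0.6) = -1.64, h(1.4) = -9.64, h(2.2) = -22.76, h(3) = -41.
Sum = Δu · [h(-0.2) + h(0.6) + h(1.4) + h(2.2) + h(3)].
Sum = -59.04.

-59.04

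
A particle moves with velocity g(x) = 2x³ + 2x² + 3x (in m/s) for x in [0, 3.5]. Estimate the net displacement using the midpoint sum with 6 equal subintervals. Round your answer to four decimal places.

Δx = (3.5 − 0)/6 = 7/12.
Midpoints: 7/24, 0.875, 35/24, 49/24, 2.625, 77/24.
g(7/24) = 7567/6912, g(0.875) = 5.49609375, g(35/24) = 102515/6912, g(49/24) = 217609/6912, g(2.625) = 57.83203125, g(77/24) = 665357/6912.
Sum = Δx · [g(7/24) + g(0.875) + g(35/24) + ...].
Sum ≈ 120.7490.

120.7490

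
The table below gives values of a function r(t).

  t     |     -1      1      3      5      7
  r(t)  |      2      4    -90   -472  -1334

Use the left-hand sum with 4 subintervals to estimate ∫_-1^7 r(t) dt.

Δt = 2.
Sum = 2·[2 + 4 + (-90) + (-472)] = -1112.

-1112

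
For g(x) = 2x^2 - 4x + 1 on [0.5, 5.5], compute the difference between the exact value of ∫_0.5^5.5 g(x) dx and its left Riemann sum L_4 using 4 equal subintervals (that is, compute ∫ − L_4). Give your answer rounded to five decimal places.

Exact integral: ∫_0.5^5.5 g(x) dx ≈ 55.8333333.
L_4 = 33.4375.
Error ≈ 55.8333333 − 33.4375 ≈ 22.39583.

22.39583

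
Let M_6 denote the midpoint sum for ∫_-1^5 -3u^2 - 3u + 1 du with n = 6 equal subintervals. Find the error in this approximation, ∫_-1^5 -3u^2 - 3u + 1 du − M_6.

Exact integral: ∫_-1^5 f(u) du = -156.
M_6 = -154.5.
Error = -156 − (-154.5) = -1.5.

-1.5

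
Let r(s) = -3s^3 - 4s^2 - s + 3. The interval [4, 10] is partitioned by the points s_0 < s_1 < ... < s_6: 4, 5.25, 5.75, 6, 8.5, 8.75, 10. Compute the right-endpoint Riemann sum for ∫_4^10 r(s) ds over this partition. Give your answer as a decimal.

Subinterval widths: 1.25, 0.5, 0.25, 2.5, 0.25, 1.25.
Right endpoints: 5.25, 5.75, 6, 8.5, 8.75, 10.
r(5.25) = -546.609375, r(5.75) = -705.328125, r(6) = -795, r(8.5) = -2136.875, r(8.75) = -2321.765625, r(10) = -3407.
Sum = Σ Δs_i · r(s_i).
Sum = -11416.0546875.

-11416.0546875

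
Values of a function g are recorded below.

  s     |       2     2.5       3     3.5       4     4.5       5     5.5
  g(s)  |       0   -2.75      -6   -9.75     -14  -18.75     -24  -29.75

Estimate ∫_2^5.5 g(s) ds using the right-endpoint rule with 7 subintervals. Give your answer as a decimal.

Δs = 0.5.
Sum = 0.5·[(-2.75) + (-6) + (-9.75) + (-14) + (-18.75) + (-24) + (-29.75)] = -52.5.

-52.5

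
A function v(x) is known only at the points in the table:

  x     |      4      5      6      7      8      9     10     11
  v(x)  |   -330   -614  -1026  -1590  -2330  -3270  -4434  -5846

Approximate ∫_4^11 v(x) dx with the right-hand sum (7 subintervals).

-19110

Δx = 1.
Sum = 1·[(-614) + (-1026) + (-1590) + (-2330) + (-3270) + (-4434) + (-5846)] = -19110.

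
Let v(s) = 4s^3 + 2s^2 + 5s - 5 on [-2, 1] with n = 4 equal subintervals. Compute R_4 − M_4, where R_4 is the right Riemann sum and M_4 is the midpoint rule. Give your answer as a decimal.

R_4 = -15.75.
M_4 = -30.9375.
R_4 − M_4 = 15.1875.

15.1875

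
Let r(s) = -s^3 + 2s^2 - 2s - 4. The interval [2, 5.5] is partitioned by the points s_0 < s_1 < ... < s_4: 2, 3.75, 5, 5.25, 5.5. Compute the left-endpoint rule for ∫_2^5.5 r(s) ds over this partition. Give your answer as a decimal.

Subinterval widths: 1.75, 1.25, 0.25, 0.25.
Left endpoints: 2, 3.75, 5, 5.25.
r(2) = -8, r(3.75) = -36.109375, r(5) = -89, r(5.25) = -104.078125.
Sum = Σ Δs_i · r(s_i).
Sum = -107.40625.

-107.40625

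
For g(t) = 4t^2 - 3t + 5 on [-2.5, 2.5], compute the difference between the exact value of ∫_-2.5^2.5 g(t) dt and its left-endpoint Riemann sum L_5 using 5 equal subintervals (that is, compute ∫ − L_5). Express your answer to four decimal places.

Exact integral: ∫_-2.5^2.5 g(t) dt ≈ 66.666667.
L_5 = 77.5.
Error ≈ 66.666667 − 77.5 ≈ -10.8333.

-10.8333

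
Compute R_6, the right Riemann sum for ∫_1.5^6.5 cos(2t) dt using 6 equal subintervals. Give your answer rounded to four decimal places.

Δt = (6.5 − 1.5)/6 = 5/6.
Right endpoints: 7/3, 19/6, 4, 29/6, 17/3, 6.5.
f(7/3) ≈ -0.0457, f(19/6) ≈ 0.9987, f(4) ≈ -0.1455, f(29/6) ≈ -0.9709, f(17/3) ≈ 0.3314, f(6.5) ≈ 0.9074.
Sum = Δt · [f(7/3) + f(19/6) + f(4) + ...].
Sum ≈ 0.8962.

0.8962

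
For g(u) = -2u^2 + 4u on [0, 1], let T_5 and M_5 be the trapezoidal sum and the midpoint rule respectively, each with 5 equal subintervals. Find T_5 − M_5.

-0.02

T_5 = 1.32.
M_5 = 1.34.
T_5 − M_5 = -0.02.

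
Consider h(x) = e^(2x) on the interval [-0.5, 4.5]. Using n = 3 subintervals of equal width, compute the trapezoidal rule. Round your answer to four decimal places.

Δx = (4.5 − (-0.5))/3 = 5/3.
h(-0.5) ≈ 0.3679, h(7/6) ≈ 10.3123, h(17/6) ≈ 289.0694, h(4.5) ≈ 8103.0839.
T_3 = (Δx/2)·[h(x_0) + 2h(x_1) + 2h(x_2) + h(x_3)].
Sum ≈ 7251.8459.

7251.8459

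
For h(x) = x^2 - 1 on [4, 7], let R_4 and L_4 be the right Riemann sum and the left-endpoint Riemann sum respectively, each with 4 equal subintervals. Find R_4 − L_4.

24.75

R_4 = 102.65625.
L_4 = 77.90625.
R_4 − L_4 = 24.75.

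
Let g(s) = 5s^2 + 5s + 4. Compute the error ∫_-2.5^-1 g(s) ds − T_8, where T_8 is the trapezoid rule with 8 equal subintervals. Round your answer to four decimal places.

Exact integral: ∫_-2.5^-1 g(s) ds = 17.25.
T_8 ≈ 17.293945.
Error ≈ 17.25 − 17.293945 ≈ -0.0439.

-0.0439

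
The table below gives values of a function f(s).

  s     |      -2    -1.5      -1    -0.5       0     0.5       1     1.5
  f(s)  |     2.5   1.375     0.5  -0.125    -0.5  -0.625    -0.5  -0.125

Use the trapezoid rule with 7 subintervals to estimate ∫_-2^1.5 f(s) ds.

0.65625

Δs = 0.5.
T_7 = (0.5/2)·[2.5 + 2·1.375 + 2·0.5 + 2·(-0.125) + 2·(-0.5) + 2·(-0.625) + 2·(-0.5) + (-0.125)] = 0.65625.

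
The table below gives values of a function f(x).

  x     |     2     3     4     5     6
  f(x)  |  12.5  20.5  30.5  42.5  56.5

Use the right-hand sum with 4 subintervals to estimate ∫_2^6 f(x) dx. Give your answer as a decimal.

Δx = 1.
Sum = 1·[20.5 + 30.5 + 42.5 + 56.5] = 150.

150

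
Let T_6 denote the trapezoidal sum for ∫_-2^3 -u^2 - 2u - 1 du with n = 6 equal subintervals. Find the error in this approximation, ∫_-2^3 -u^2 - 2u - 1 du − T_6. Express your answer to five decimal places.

0.57870

Exact integral: ∫_-2^3 f(u) du ≈ -21.6666667.
T_6 ≈ -22.2453704.
Error ≈ -21.6666667 − (-22.2453704) ≈ 0.57870.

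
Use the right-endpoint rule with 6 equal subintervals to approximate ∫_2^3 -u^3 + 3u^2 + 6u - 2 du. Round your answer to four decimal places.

15.8958

Δu = (3 − 2)/6 = 1/6.
Right endpoints: 13/6, 7/3, 2.5, 8/3, 17/6, 3.
f(13/6) = 3221/216, f(7/3) = 422/27, f(2.5) = 16.125, f(8/3) = 442/27, f(17/6) = 3529/216, f(3) = 16.
Sum = Δu · [f(13/6) + f(7/3) + f(2.5) + ...].
Sum ≈ 15.8958.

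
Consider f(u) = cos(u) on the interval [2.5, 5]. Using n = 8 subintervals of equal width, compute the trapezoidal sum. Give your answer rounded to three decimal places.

-1.545

Δu = (5 − 2.5)/8 = 0.3125.
f(2.5) ≈ -0.801, f(2.8125) ≈ -0.946, f(3.125) ≈ -1.000, f(3.4375) ≈ -0.957, f(3.75) ≈ -0.821, f(4.0625) ≈ -0.605, f(4.375) ≈ -0.331, f(4.6875) ≈ -0.025, f(5) ≈ 0.284.
T_8 = (Δu/2)·[f(u_0) + 2f(u_1) + ... + 2f(u_{7}) + f(u_8)].
Sum ≈ -1.545.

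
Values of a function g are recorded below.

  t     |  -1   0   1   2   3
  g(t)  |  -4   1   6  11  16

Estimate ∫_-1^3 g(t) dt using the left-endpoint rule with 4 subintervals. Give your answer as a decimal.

Δt = 1.
Sum = 1·[(-4) + 1 + 6 + 11] = 14.

14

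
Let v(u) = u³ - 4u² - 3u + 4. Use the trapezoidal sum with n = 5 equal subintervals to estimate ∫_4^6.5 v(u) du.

Δu = (6.5 − 4)/5 = 0.5.
v(4) = -8, v(4.5) = 0.625, v(5) = 14, v(5.5) = 32.875, v(6) = 58, v(6.5) = 90.125.
T_5 = (Δu/2)·[v(u_0) + 2v(u_1) + ... + 2v(u_{4}) + v(u_5)].
Sum = 73.28125.

73.28125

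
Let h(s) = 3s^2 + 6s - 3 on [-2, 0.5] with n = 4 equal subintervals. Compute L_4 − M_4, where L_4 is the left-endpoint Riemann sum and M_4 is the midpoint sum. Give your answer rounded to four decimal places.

-0.4395

L_4 = -11.30859375.
M_4 ≈ -10.869141.
L_4 − M_4 ≈ -0.4395.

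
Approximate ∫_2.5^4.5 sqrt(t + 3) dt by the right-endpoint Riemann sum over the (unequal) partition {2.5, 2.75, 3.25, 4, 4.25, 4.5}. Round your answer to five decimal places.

Subinterval widths: 0.25, 0.5, 0.75, 0.25, 0.25.
Right endpoints: 2.75, 3.25, 4, 4.25, 4.5.
f(2.75) ≈ 2.39792, f(3.25) ≈ 2.50000, f(4) ≈ 2.64575, f(4.25) ≈ 2.69258, f(4.5) ≈ 2.73861.
Sum = Σ Δt_i · f(t_i).
Sum ≈ 5.19159.

5.19159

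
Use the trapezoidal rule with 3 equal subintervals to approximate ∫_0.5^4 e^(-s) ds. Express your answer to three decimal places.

Δs = (4 − 0.5)/3 = 7/6.
f(0.5) ≈ 0.607, f(5/3) ≈ 0.189, f(17/6) ≈ 0.059, f(4) ≈ 0.018.
T_3 = (Δs/2)·[f(s_0) + 2f(s_1) + 2f(s_2) + f(s_3)].
Sum ≈ 0.653.

0.653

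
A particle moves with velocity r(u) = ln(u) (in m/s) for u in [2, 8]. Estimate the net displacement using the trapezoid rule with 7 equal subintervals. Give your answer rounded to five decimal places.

9.22645

Δu = (8 − 2)/7 = 6/7.
r(2) ≈ 0.69315, r(20/7) ≈ 1.04982, r(26/7) ≈ 1.31219, r(32/7) ≈ 1.51983, r(38/7) ≈ 1.69168, r(44/7) ≈ 1.83828, r(50/7) ≈ 1.96611, r(8) ≈ 2.07944.
T_7 = (Δu/2)·[r(u_0) + 2r(u_1) + ... + 2r(u_{6}) + r(u_7)].
Sum ≈ 9.22645.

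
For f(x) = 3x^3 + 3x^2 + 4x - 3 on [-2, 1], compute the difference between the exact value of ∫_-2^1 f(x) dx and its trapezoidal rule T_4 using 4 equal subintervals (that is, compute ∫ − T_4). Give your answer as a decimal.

0.421875

Exact integral: ∫_-2^1 f(x) dx = -17.25.
T_4 = -17.671875.
Error = -17.25 − (-17.671875) = 0.421875.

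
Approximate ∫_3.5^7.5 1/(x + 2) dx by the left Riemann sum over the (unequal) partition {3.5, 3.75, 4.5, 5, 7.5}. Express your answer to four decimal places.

0.6100

Subinterval widths: 0.25, 0.75, 0.5, 2.5.
Left endpoints: 3.5, 3.75, 4.5, 5.
f(3.5) = 2/11, f(3.75) = 4/23, f(4.5) = 2/13, f(5) = 1/7.
Sum = Σ Δx_i · f(x_i).
Sum ≈ 0.6100.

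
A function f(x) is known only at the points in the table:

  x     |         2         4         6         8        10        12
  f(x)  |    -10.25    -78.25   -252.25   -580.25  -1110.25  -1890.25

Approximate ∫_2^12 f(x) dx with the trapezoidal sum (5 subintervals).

Δx = 2.
T_5 = (2/2)·[(-10.25) + 2·(-78.25) + 2·(-252.25) + 2·(-580.25) + 2·(-1110.25) + (-1890.25)] = -5942.5.

-5942.5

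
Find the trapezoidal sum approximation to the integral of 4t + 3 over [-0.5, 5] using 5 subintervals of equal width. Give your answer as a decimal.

Δt = (5 − (-0.5))/5 = 1.1.
f(-0.5) = 1, f(0.6) = 5.4, f(1.7) = 9.8, f(2.8) = 14.2, f(3.9) = 18.6, f(5) = 23.
T_5 = (Δt/2)·[f(t_0) + 2f(t_1) + ... + 2f(t_{4}) + f(t_5)].
Sum = 66.

66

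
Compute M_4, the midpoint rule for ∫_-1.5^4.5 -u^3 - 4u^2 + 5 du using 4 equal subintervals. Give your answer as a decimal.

Δu = (4.5 − (-1.5))/4 = 1.5.
Midpoints: -0.75, 0.75, 2.25, 3.75.
f(-0.75) = 3.171875, f(0.75) = 2.328125, f(2.25) = -26.640625, f(3.75) = -103.984375.
Sum = Δu · [f(-0.75) + f(0.75) + f(2.25) + f(3.75)].
Sum = -187.6875.

-187.6875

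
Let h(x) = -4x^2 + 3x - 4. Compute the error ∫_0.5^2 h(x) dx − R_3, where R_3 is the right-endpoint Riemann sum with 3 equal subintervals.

Exact integral: ∫_0.5^2 h(x) dx = -10.875.
R_3 = -13.75.
Error = -10.875 − (-13.75) = 2.875.

2.875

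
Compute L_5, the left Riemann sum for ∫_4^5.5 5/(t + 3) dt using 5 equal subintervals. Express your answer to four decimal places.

0.9899

Δt = (5.5 − 4)/5 = 0.3.
Left endpoints: 4, 4.3, 4.6, 4.9, 5.2.
f(4) = 5/7, f(4.3) = 50/73, f(4.6) = 25/38, f(4.9) = 50/79, f(5.2) = 25/41.
Sum = Δt · [f(4) + f(4.3) + f(4.6) + f(4.9) + f(5.2)].
Sum ≈ 0.9899.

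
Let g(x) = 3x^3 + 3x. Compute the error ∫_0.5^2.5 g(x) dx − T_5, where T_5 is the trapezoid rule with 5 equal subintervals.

-0.72

Exact integral: ∫_0.5^2.5 g(x) dx = 38.25.
T_5 = 38.97.
Error = 38.25 − 38.97 = -0.72.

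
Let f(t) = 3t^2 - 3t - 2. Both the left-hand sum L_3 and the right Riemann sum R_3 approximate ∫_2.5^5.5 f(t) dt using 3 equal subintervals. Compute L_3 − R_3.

-63

L_3 = 78.75.
R_3 = 141.75.
L_3 − R_3 = -63.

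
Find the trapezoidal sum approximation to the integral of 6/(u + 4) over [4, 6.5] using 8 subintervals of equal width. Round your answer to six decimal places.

Δu = (6.5 − 4)/8 = 0.3125.
f(4) = 0.75, f(4.3125) = 96/133, f(4.625) = 16/23, f(4.9375) = 96/143, f(5.25) = 24/37, f(5.5625) = 32/51, f(5.875) = 48/79, f(6.1875) = 96/163, f(6.5) = 4/7.
T_8 = (Δu/2)·[f(u_0) + 2f(u_1) + ... + 2f(u_{7}) + f(u_8)].
Sum ≈ 1.631922.

1.631922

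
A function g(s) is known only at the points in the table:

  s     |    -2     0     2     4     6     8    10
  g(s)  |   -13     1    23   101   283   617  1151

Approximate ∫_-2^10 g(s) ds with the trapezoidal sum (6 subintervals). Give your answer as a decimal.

3188

Δs = 2.
T_6 = (2/2)·[(-13) + 2·1 + 2·23 + 2·101 + 2·283 + 2·617 + 1151] = 3188.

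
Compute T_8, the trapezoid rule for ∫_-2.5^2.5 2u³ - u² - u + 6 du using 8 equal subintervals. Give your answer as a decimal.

Δu = (2.5 − (-2.5))/8 = 0.625.
f(-2.5) = -29, f(-1.875) = -8.82421875, f(-1.25) = 1.78125, f(-0.625) = 5.74609375, f(0) = 6, f(0.625) = 5.47265625, f(1.25) = 7.09375, f(1.875) = 13.79296875, f(2.5) = 28.5.
T_8 = (Δu/2)·[f(u_0) + 2f(u_1) + ... + 2f(u_{7}) + f(u_8)].
Sum = 19.2578125.

19.2578125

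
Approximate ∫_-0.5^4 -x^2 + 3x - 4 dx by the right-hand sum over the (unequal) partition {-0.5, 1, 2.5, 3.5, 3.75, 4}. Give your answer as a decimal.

-16.578125

Subinterval widths: 1.5, 1.5, 1, 0.25, 0.25.
Right endpoints: 1, 2.5, 3.5, 3.75, 4.
f(1) = -2, f(2.5) = -2.75, f(3.5) = -5.75, f(3.75) = -6.8125, f(4) = -8.
Sum = Σ Δx_i · f(x_i).
Sum = -16.578125.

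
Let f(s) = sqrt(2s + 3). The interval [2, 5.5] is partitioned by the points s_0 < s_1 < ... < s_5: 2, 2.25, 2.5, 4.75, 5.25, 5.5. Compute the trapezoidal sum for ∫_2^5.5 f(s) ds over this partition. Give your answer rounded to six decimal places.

11.257810

Subinterval widths: 0.25, 0.25, 2.25, 0.5, 0.25.
f(2) ≈ 2.645751, f(2.25) ≈ 2.738613, f(2.5) ≈ 2.828427, f(4.75) ≈ 3.535534, f(5.25) ≈ 3.674235, f(5.5) ≈ 3.741657.
On each subinterval the trapezoid contributes (Δs_i/2)·[f(s_{i-1}) + f(s_i)].
Sum ≈ 11.257810.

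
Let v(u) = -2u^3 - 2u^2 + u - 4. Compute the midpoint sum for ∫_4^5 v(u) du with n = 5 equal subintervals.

-224.57

Δu = (5 − 4)/5 = 0.2.
Midpoints: 4.1, 4.3, 4.5, 4.7, 4.9.
v(4.1) = -171.362, v(4.3) = -195.694, v(4.5) = -222.25, v(4.7) = -251.126, v(4.9) = -282.418.
Sum = Δu · [v(4.1) + v(4.3) + v(4.5) + v(4.7) + v(4.9)].
Sum = -224.57.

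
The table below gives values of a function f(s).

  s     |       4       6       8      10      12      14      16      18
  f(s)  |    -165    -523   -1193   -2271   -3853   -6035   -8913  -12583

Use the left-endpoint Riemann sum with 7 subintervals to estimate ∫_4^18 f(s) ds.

Δs = 2.
Sum = 2·[(-165) + (-523) + (-1193) + (-2271) + (-3853) + (-6035) + (-8913)] = -45906.

-45906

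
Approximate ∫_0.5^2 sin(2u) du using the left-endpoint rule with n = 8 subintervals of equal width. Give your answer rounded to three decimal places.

Δu = (2 − 0.5)/8 = 0.1875.
Left endpoints: 0.5, 0.6875, 0.875, 1.0625, 1.25, 1.4375, 1.625, 1.8125.
f(0.5) ≈ 0.841, f(0.6875) ≈ 0.981, f(0.875) ≈ 0.984, f(1.0625) ≈ 0.850, f(1.25) ≈ 0.598, f(1.4375) ≈ 0.263, f(1.625) ≈ -0.108, f(1.8125) ≈ -0.465.
Sum = Δu · [f(0.5) + f(0.6875) + f(0.875) + ...].
Sum ≈ 0.740.

0.740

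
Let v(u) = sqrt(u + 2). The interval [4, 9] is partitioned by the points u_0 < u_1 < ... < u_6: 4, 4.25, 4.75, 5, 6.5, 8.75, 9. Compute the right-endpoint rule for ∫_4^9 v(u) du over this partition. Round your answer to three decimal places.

Subinterval widths: 0.25, 0.5, 0.25, 1.5, 2.25, 0.25.
Right endpoints: 4.25, 4.75, 5, 6.5, 8.75, 9.
v(4.25) ≈ 2.500, v(4.75) ≈ 2.598, v(5) ≈ 2.646, v(6.5) ≈ 2.915, v(8.75) ≈ 3.279, v(9) ≈ 3.317.
Sum = Σ Δu_i · v(u_i).
Sum ≈ 15.165.

15.165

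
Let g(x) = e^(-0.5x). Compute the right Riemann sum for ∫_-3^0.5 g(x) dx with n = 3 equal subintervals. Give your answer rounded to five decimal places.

5.45458

Δx = (0.5 − (-3))/3 = 7/6.
Right endpoints: -11/6, -2/3, 0.5.
g(-11/6) ≈ 2.50094, g(-2/3) ≈ 1.39561, g(0.5) ≈ 0.77880.
Sum = Δx · [g(-11/6) + g(-2/3) + g(0.5)].
Sum ≈ 5.45458.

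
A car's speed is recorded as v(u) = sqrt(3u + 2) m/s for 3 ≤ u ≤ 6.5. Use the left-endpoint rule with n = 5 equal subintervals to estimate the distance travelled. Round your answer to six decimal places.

Δu = (6.5 − 3)/5 = 0.7.
Left endpoints: 3, 3.7, 4.4, 5.1, 5.8.
v(3) ≈ 3.316625, v(3.7) ≈ 3.619392, v(4.4) ≈ 3.898718, v(5.1) ≈ 4.159327, v(5.8) ≈ 4.404543.
Sum = Δu · [v(3) + v(3.7) + v(4.4) + v(5.1) + v(5.8)].
Sum ≈ 13.579023.

13.579023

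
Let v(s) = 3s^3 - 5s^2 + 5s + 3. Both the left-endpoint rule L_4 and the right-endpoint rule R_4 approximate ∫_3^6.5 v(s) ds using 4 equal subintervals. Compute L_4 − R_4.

L_4 ≈ 715.8935547.
R_4 ≈ 1235.7529297.
L_4 − R_4 = -519.859375.

-519.859375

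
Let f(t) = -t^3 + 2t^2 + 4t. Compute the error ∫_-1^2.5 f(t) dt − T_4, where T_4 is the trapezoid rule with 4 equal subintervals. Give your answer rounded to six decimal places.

0.111654

Exact integral: ∫_-1^2.5 f(t) dt ≈ 12.06770833.
T_4 ≈ 11.95605469.
Error ≈ 12.06770833 − 11.95605469 ≈ 0.111654.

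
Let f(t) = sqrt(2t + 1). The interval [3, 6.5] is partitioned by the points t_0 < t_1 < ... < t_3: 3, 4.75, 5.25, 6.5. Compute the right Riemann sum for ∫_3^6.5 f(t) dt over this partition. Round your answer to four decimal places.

12.0433

Subinterval widths: 1.75, 0.5, 1.25.
Right endpoints: 4.75, 5.25, 6.5.
f(4.75) ≈ 3.2404, f(5.25) ≈ 3.3912, f(6.5) ≈ 3.7417.
Sum = Σ Δt_i · f(t_i).
Sum ≈ 12.0433.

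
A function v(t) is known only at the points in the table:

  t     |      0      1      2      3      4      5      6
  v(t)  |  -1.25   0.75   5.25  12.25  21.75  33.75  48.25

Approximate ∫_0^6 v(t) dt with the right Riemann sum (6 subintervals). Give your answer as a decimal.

122

Δt = 1.
Sum = 1·[0.75 + 5.25 + 12.25 + 21.75 + 33.75 + 48.25] = 122.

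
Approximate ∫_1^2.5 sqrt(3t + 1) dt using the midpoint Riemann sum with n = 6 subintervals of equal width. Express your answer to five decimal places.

Δt = (2.5 − 1)/6 = 0.25.
Midpoints: 1.125, 1.375, 1.625, 1.875, 2.125, 2.375.
f(1.125) ≈ 2.09165, f(1.375) ≈ 2.26385, f(1.625) ≈ 2.42384, f(1.875) ≈ 2.57391, f(2.125) ≈ 2.71570, f(2.375) ≈ 2.85044.
Sum = Δt · [f(1.125) + f(1.375) + f(1.625) + ...].
Sum ≈ 3.72984.

3.72984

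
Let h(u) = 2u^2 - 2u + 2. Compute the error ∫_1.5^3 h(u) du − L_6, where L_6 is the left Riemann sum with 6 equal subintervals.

1.28125

Exact integral: ∫_1.5^3 h(u) du = 12.
L_6 = 10.71875.
Error = 12 − 10.71875 = 1.28125.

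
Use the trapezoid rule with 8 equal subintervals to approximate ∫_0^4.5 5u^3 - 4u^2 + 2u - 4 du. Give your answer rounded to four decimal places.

Δu = (4.5 − 0)/8 = 0.5625.
f(0) = -4, f(0.5625) = -13315/4096, f(1.125) = 157/512, f(1.6875) = 49199/4096, f(2.25) = 37.203125, f(2.8125) = 332681/4096, f(3.375) = 76495/512, f(3.9375) = 1012091/4096, f(4.5) = 379.625.
T_8 = (Δu/2)·[f(u_0) + 2f(u_1) + ... + 2f(u_{7}) + f(u_8)].
Sum ≈ 400.3879.

400.3879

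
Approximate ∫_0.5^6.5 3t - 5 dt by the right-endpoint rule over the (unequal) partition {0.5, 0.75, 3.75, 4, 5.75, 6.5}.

Subinterval widths: 0.25, 3, 0.25, 1.75, 0.75.
Right endpoints: 0.75, 3.75, 4, 5.75, 6.5.
f(0.75) = -2.75, f(3.75) = 6.25, f(4) = 7, f(5.75) = 12.25, f(6.5) = 14.5.
Sum = Σ Δt_i · f(t_i).
Sum = 52.125.

52.125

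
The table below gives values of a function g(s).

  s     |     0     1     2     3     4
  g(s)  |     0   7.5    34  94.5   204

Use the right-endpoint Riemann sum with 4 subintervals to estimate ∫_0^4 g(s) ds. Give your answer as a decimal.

340

Δs = 1.
Sum = 1·[7.5 + 34 + 94.5 + 204] = 340.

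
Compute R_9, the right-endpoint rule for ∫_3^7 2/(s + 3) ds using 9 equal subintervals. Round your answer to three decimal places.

0.993

Δs = (7 − 3)/9 = 4/9.
Right endpoints: 31/9, 35/9, 13/3, 43/9, 47/9, 17/3, 55/9, 59/9, 7.
f(31/9) = 9/29, f(35/9) = 9/31, f(13/3) = 3/11, f(43/9) = 9/35, f(47/9) = 9/37, f(17/3) = 3/13, f(55/9) = 9/41, f(59/9) = 9/43, f(7) = 0.2.
Sum = Δs · [f(31/9) + f(35/9) + f(13/3) + ...].
Sum ≈ 0.993.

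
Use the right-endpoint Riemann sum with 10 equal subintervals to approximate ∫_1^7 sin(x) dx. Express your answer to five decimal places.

-0.26250

Δx = (7 − 1)/10 = 0.6.
Right endpoints: 1.6, 2.2, 2.8, 3.4, 4, 4.6, 5.2, 5.8, 6.4, 7.
f(1.6) ≈ 0.99957, f(2.2) ≈ 0.80850, f(2.8) ≈ 0.33499, f(3.4) ≈ -0.25554, f(4) ≈ -0.75680, f(4.6) ≈ -0.99369, f(5.2) ≈ -0.88345, f(5.8) ≈ -0.46460, f(6.4) ≈ 0.11655, f(7) ≈ 0.65699.
Sum = Δx · [f(1.6) + f(2.2) + f(2.8) + ...].
Sum ≈ -0.26250.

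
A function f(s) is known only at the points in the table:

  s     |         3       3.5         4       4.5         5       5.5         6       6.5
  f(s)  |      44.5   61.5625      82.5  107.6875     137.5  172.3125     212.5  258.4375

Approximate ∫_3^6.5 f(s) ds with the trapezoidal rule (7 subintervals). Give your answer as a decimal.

462.765625

Δs = 0.5.
T_7 = (0.5/2)·[44.5 + 2·61.5625 + 2·82.5 + 2·107.6875 + 2·137.5 + 2·172.3125 + 2·212.5 + 258.4375] = 462.765625.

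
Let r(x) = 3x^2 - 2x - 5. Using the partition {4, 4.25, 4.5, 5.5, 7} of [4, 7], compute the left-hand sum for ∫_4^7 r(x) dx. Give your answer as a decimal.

177.796875

Subinterval widths: 0.25, 0.25, 1, 1.5.
Left endpoints: 4, 4.25, 4.5, 5.5.
r(4) = 35, r(4.25) = 40.6875, r(4.5) = 46.75, r(5.5) = 74.75.
Sum = Σ Δx_i · r(x_i).
Sum = 177.796875.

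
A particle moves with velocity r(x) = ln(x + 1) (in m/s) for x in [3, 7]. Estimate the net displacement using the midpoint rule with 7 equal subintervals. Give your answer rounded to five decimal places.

7.09205

Δx = (7 − 3)/7 = 4/7.
Midpoints: 23/7, 27/7, 31/7, 5, 39/7, 43/7, 47/7.
r(23/7) ≈ 1.45529, r(27/7) ≈ 1.58045, r(31/7) ≈ 1.69168, r(5) ≈ 1.79176, r(39/7) ≈ 1.88273, r(43/7) ≈ 1.96611, r(47/7) ≈ 2.04307.
Sum = Δx · [r(23/7) + r(27/7) + r(31/7) + ...].
Sum ≈ 7.09205.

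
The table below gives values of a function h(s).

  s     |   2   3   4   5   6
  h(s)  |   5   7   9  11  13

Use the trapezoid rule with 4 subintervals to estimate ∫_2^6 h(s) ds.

36

Δs = 1.
T_4 = (1/2)·[5 + 2·7 + 2·9 + 2·11 + 13] = 36.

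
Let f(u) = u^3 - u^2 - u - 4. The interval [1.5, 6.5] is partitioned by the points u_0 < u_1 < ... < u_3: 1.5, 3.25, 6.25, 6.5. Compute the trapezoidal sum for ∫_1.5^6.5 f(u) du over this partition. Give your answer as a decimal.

379.7265625

Subinterval widths: 1.75, 3, 0.25.
f(1.5) = -4.375, f(3.25) = 16.515625, f(6.25) = 194.828125, f(6.5) = 221.875.
On each subinterval the trapezoid contributes (Δu_i/2)·[f(u_{i-1}) + f(u_i)].
Sum = 379.7265625.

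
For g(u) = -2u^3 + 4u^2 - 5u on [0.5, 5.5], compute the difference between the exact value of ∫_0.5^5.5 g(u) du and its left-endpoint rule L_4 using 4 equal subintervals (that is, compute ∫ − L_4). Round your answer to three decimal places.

-130.208

Exact integral: ∫_0.5^5.5 g(u) du ≈ -310.83333.
L_4 = -180.625.
Error ≈ -310.83333 − (-180.625) ≈ -130.208.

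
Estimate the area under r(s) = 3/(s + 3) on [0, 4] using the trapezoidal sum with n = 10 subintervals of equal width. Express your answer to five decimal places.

Δs = (4 − 0)/10 = 0.4.
r(0) = 1, r(0.4) = 15/17, r(0.8) = 15/19, r(1.2) = 5/7, r(1.6) = 15/23, r(2) = 0.6, r(2.4) = 5/9, r(2.8) = 15/29, r(3.2) = 15/31, r(3.6) = 5/11, r(4) = 3/7.
T_10 = (Δs/2)·[r(s_0) + 2r(s_1) + ... + 2r(s_{9}) + r(s_10)].
Sum ≈ 2.54551.

2.54551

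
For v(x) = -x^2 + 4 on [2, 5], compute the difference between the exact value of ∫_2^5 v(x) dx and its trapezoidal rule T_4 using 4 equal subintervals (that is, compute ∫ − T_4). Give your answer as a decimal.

0.28125

Exact integral: ∫_2^5 v(x) dx = -27.
T_4 = -27.28125.
Error = -27 − (-27.28125) = 0.28125.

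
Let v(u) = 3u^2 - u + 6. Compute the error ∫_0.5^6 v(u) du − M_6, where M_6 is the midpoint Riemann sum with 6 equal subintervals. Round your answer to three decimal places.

Exact integral: ∫_0.5^6 v(u) du = 231.
M_6 ≈ 229.84462.
Error ≈ 231 − 229.84462 ≈ 1.155.

1.155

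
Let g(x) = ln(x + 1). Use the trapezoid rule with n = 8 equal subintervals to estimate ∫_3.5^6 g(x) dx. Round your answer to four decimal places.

4.3524

Δx = (6 − 3.5)/8 = 0.3125.
g(3.5) ≈ 1.5041, g(3.8125) ≈ 1.5712, g(4.125) ≈ 1.6341, g(4.4375) ≈ 1.6933, g(4.75) ≈ 1.7492, g(5.0625) ≈ 1.8021, g(5.375) ≈ 1.8524, g(5.6875) ≈ 1.9002, g(6) ≈ 1.9459.
T_8 = (Δx/2)·[g(x_0) + 2g(x_1) + ... + 2g(x_{7}) + g(x_8)].
Sum ≈ 4.3524.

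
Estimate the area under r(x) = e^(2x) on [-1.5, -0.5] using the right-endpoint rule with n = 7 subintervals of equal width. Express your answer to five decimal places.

0.18285

Δx = (-0.5 − (-1.5))/7 = 1/7.
Right endpoints: -19/14, -17/14, -15/14, -13/14, -11/14, -9/14, -0.5.
r(-19/14) ≈ 0.06625, r(-17/14) ≈ 0.08816, r(-15/14) ≈ 0.11732, r(-13/14) ≈ 0.15612, r(-11/14) ≈ 0.20775, r(-9/14) ≈ 0.27645, r(-0.5) ≈ 0.36788.
Sum = Δx · [r(-19/14) + r(-17/14) + r(-15/14) + ...].
Sum ≈ 0.18285.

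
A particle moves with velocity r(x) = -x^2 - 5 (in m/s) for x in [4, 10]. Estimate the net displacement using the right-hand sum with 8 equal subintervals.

-374.0625

Δx = (10 − 4)/8 = 0.75.
Right endpoints: 4.75, 5.5, 6.25, 7, 7.75, 8.5, 9.25, 10.
r(4.75) = -27.5625, r(5.5) = -35.25, r(6.25) = -44.0625, r(7) = -54, r(7.75) = -65.0625, r(8.5) = -77.25, r(9.25) = -90.5625, r(10) = -105.
Sum = Δx · [r(4.75) + r(5.5) + r(6.25) + ...].
Sum = -374.0625.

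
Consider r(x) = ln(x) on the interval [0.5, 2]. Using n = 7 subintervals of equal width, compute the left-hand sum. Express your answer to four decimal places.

0.0786

Δx = (2 − 0.5)/7 = 3/14.
Left endpoints: 0.5, 5/7, 13/14, 8/7, 19/14, 11/7, 25/14.
r(0.5) ≈ -0.6931, r(5/7) ≈ -0.3365, r(13/14) ≈ -0.0741, r(8/7) ≈ 0.1335, r(19/14) ≈ 0.3054, r(11/7) ≈ 0.4520, r(25/14) ≈ 0.5798.
Sum = Δx · [r(0.5) + r(5/7) + r(13/14) + ...].
Sum ≈ 0.0786.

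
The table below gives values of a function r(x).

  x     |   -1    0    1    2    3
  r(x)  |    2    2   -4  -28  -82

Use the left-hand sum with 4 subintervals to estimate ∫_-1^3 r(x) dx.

-28

Δx = 1.
Sum = 1·[2 + 2 + (-4) + (-28)] = -28.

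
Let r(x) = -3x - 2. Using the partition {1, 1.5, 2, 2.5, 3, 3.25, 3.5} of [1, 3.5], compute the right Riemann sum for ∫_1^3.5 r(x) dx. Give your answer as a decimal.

-23.5625

Subinterval widths: 0.5, 0.5, 0.5, 0.5, 0.25, 0.25.
Right endpoints: 1.5, 2, 2.5, 3, 3.25, 3.5.
r(1.5) = -6.5, r(2) = -8, r(2.5) = -9.5, r(3) = -11, r(3.25) = -11.75, r(3.5) = -12.5.
Sum = Σ Δx_i · r(x_i).
Sum = -23.5625.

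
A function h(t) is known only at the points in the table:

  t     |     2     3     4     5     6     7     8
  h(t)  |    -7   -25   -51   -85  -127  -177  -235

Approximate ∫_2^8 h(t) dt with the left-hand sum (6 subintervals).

Δt = 1.
Sum = 1·[(-7) + (-25) + (-51) + (-85) + (-127) + (-177)] = -472.

-472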